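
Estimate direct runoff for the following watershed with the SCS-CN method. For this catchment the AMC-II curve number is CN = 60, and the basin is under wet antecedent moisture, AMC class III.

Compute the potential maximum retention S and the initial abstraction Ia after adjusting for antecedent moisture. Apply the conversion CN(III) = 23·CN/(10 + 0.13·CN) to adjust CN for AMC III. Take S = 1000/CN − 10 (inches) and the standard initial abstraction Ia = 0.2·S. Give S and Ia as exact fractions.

S = 200/69 in ≈ 2.899 in; Ia = 40/69 in ≈ 0.580 in

Wet (AMC III): CN(III) = 23·60/(10 + 0.13·60) = 1380/(89/5) = 6900/89 ≈ 77.528
S = 1000/(6900/89) − 10 = 200/69 in ≈ 2.899 in
Ia = 0.2·(200/69) = 40/69 in ≈ 0.580 in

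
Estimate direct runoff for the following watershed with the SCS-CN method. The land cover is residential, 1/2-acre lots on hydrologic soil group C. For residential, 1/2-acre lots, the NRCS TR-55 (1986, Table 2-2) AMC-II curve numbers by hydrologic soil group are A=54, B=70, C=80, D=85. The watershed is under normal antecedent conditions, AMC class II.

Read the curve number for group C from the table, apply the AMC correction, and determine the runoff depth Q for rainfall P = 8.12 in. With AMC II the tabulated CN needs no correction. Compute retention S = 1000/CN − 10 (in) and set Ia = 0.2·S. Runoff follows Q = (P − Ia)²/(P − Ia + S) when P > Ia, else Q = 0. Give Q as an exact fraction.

NRCS table: residential, 1/2-acre lots, soil group C → CN(II) = 80
AMC II — tabulated CN = 80 applies directly.
Retention S: 1000/CN − 10 with CN=80.000 → S = 5/2 ≈ 2.500 in
Ia = 0.2S: 0.2·2.500 = 0.500 in (exactly 1/2)
Since P=8.120 > Ia=0.500: effective rainfall P−Ia = 381/50 in
Runoff Q = (P−Ia)²/(P−Ia+S) = (7.620)²/(7.620+2.500) = 145161/25300 ≈ 5.738 in

Q = 145161/25300 in ≈ 5.738 in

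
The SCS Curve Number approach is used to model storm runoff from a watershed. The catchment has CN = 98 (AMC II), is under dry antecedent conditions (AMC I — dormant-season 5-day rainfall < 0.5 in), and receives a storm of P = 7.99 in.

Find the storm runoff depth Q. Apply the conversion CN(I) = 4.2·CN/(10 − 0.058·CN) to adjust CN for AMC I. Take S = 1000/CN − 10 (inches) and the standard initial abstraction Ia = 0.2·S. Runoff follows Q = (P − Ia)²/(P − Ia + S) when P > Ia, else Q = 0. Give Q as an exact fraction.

Q = 659621733241/88717395900 in ≈ 7.435 in

Dry (AMC I): CN(I) = 4.2·98/(10 − 0.058·98) = (2058/5)/(1079/250) = 102900/1079 ≈ 95.366
S = 1000/(102900/1079) − 10 = 500/1029 in ≈ 0.486 in
Ia = 0.2·(500/1029) = 100/1029 in ≈ 0.097 in
P − Ia = 7.990 − 0.097 = 812171/102900 ≈ 7.893 in (> 0, runoff occurs)
Q: (812171/102900)² ÷ (862171/102900) = 659621733241/88717395900 in (≈ 7.435 in)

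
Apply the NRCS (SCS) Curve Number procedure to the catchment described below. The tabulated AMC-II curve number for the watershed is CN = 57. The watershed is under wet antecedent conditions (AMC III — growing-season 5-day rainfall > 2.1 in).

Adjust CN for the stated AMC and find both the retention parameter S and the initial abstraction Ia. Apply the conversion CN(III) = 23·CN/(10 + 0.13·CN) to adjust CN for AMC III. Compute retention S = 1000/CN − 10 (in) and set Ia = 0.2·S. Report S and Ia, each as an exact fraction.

S = 4300/1311 in ≈ 3.280 in; Ia = 860/1311 in ≈ 0.656 in

Wet (AMC III): CN(III) = 23·57/(10 + 0.13·57) = 1311/(1741/100) = 131100/1741 ≈ 75.302
Max retention: S = 1000/(131100/1741) − 10 = 4300/1311 in (≈ 3.280 in)
Initial abstraction Ia = S/5 = (4300/1311)/5 = 860/1311 ≈ 0.656 in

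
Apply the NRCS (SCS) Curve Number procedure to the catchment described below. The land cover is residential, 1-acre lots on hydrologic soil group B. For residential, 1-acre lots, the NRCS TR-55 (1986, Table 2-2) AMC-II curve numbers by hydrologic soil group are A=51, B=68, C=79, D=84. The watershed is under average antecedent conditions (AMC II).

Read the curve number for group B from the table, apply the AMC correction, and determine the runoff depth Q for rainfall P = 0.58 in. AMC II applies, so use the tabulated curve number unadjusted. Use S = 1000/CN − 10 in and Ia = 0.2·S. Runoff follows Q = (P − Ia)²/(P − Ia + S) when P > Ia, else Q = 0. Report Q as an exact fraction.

NRCS table: residential, 1-acre lots, soil group B → CN(II) = 68
CN(II) = 68; AMC II needs no correction.
Max retention: S = 1000/68 − 10 = 80/17 in (≈ 4.706 in)
Ia = 0.2·(80/17) = 16/17 in ≈ 0.941 in
P = 0.580 ≤ Ia = 0.941 in: entire storm abstracted, Q = 0.

Q = 0 in ≈ 0.000 in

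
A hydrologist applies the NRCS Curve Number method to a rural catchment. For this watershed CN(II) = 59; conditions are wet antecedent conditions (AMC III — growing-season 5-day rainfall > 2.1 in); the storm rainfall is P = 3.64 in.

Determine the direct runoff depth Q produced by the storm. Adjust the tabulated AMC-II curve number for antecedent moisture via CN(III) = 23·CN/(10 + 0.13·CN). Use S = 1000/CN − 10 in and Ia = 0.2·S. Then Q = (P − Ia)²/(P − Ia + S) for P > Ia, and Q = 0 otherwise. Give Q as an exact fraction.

Q = 10606322169/6971146475 in ≈ 1.521 in

Wet (AMC III): CN(III) = 23·59/(10 + 0.13·59) = 1357/(1767/100) = 135700/1767 ≈ 76.797
Max retention: S = 1000/(135700/1767) − 10 = 4100/1357 in (≈ 3.021 in)
Initial abstraction Ia = S/5 = (4100/1357)/5 = 820/1357 ≈ 0.604 in
P − Ia = 3.640 − 0.604 = 102987/33925 ≈ 3.036 in (> 0, runoff occurs)
Runoff Q = (P−Ia)²/(P−Ia+S) = (3.036)²/(3.036+3.021) = 10606322169/6971146475 ≈ 1.521 in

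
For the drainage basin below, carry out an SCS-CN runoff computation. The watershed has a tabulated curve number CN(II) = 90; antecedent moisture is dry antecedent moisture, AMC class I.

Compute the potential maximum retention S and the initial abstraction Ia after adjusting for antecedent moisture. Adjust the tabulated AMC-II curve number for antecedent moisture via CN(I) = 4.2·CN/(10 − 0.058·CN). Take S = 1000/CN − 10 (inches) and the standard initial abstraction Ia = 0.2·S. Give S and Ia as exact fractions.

CN(I) from CN(II)=90: (4.2·90)/(10 − 0.058·90) = 18900/239 ≈ 79.079
Max retention: S = 1000/(18900/239) − 10 = 500/189 in (≈ 2.646 in)
Ia = 0.2S: 0.2·2.646 = 0.529 in (exactly 100/189)

S = 500/189 in ≈ 2.646 in; Ia = 100/189 in ≈ 0.529 in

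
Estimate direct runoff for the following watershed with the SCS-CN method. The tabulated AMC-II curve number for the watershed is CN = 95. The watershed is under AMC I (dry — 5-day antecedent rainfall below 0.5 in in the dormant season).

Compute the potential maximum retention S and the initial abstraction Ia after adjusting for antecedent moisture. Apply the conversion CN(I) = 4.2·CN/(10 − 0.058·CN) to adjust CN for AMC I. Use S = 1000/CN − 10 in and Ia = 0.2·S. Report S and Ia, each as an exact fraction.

S = 500/399 in ≈ 1.253 in; Ia = 100/399 in ≈ 0.251 in

Adjust CN=95 to AMC I: 4.2·95/(10 − 0.058·95) → 399 ÷ (449/100) = 39900/449 ≈ 88.864
S = 1000/(39900/449) − 10 = 500/399 in ≈ 1.253 in
Ia = 0.2S: 0.2·1.253 = 0.251 in (exactly 100/399)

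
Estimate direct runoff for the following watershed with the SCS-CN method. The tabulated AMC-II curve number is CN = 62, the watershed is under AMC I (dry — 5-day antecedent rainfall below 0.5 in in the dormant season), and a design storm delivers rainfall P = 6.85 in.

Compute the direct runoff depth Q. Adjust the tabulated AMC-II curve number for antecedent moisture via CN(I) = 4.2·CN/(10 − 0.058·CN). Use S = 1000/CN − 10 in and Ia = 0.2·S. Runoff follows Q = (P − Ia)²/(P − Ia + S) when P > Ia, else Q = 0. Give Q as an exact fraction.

Adjust CN=62 to AMC I: 4.2·62/(10 − 0.058·62) → (1302/5) ÷ (1601/250) = 65100/1601 ≈ 40.662
S = 1000/(65100/1601) − 10 = 9500/651 in ≈ 14.593 in
Initial abstraction Ia = S/5 = (9500/651)/5 = 1900/651 ≈ 2.919 in
P − Ia = 6.850 − 2.919 = 51187/13020 ≈ 3.931 in (> 0, runoff occurs)
Runoff Q = (P−Ia)²/(P−Ia+S) = (3.931)²/(3.931+14.593) = 2620108969/3140254740 ≈ 0.834 in

Q = 2620108969/3140254740 in ≈ 0.834 in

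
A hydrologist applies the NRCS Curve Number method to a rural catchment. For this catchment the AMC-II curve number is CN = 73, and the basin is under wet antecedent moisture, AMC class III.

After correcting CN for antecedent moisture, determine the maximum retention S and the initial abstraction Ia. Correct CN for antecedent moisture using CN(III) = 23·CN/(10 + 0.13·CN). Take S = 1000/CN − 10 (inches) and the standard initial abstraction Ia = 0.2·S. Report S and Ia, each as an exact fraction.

Wet (AMC III): CN(III) = 23·73/(10 + 0.13·73) = 1679/(1949/100) = 167900/1949 ≈ 86.147
Max retention: S = 1000/(167900/1949) − 10 = 2700/1679 in (≈ 1.608 in)
Ia = 0.2S: 0.2·1.608 = 0.322 in (exactly 540/1679)

S = 2700/1679 in ≈ 1.608 in; Ia = 540/1679 in ≈ 0.322 in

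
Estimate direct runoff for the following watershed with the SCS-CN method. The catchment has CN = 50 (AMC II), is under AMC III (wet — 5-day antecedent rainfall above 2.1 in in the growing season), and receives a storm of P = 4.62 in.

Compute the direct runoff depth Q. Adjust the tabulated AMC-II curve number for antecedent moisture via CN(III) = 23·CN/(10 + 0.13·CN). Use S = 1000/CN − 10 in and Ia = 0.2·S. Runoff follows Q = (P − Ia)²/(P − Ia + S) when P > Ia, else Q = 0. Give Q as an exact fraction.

Wet (AMC III): CN(III) = 23·50/(10 + 0.13·50) = 1150/(33/2) = 2300/33 ≈ 69.697
S = 1000/(2300/33) − 10 = 100/23 in ≈ 4.348 in
Initial abstraction Ia = S/5 = (100/23)/5 = 20/23 ≈ 0.870 in
P − Ia = 4.620 − 0.870 = 4313/1150 ≈ 3.750 in (> 0, runoff occurs)
Runoff Q = (P−Ia)²/(P−Ia+S) = (3.750)²/(3.750+4.348) = 18601969/10709950 ≈ 1.737 in

Q = 18601969/10709950 in ≈ 1.737 in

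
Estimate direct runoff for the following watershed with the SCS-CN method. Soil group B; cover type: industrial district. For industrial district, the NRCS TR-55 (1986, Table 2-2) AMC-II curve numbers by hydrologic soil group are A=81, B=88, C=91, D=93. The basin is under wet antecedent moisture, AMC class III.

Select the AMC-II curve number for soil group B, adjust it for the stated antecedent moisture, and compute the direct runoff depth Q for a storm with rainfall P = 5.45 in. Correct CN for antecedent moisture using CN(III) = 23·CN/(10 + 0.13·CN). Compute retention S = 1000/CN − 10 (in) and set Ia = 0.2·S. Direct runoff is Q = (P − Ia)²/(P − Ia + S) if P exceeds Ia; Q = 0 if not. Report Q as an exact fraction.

NRCS table: industrial district, soil group B → CN(II) = 88
CN(III) from CN(II)=88: (23·88)/(10 + 0.13·88) = 6325/67 ≈ 94.403
S = 1000/(6325/67) − 10 = 150/253 in ≈ 0.593 in
Ia = 0.2·(150/253) = 30/253 in ≈ 0.119 in
P − Ia = 5.450 − 0.119 = 26977/5060 ≈ 5.331 in (> 0, runoff occurs)
Runoff Q = (P−Ia)²/(P−Ia+S) = (5.331)²/(5.331+0.593) = 727758529/151683620 ≈ 4.798 in

Q = 727758529/151683620 in ≈ 4.798 in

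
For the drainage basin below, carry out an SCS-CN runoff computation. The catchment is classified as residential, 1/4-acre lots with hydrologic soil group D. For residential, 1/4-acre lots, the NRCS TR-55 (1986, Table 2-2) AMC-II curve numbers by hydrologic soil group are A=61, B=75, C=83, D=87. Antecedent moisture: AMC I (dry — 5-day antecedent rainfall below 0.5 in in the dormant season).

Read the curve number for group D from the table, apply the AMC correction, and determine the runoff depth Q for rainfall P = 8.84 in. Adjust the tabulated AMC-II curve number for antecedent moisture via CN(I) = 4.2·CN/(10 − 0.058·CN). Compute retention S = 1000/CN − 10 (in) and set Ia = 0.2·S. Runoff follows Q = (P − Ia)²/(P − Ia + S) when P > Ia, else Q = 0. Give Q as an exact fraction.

NRCS table: residential, 1/4-acre lots, soil group D → CN(II) = 87
Dry (AMC I): CN(I) = 4.2·87/(10 − 0.058·87) = (1827/5)/(2477/500) = 182700/2477 ≈ 73.759
Retention S: 1000/CN − 10 with CN=73.759 → S = 6500/1827 ≈ 3.558 in
Ia = 0.2S: 0.2·3.558 = 0.712 in (exactly 1300/1827)
P − Ia = 8.840 − 0.712 = 371267/45675 ≈ 8.128 in (> 0, runoff occurs)
Q = (371267/45675)²/((371267/45675) + 6500/1827) = (137839185289/2086205625)/(533767/45675) = 10603014253/1875369825 in ≈ 5.654 in

Q = 10603014253/1875369825 in ≈ 5.654 in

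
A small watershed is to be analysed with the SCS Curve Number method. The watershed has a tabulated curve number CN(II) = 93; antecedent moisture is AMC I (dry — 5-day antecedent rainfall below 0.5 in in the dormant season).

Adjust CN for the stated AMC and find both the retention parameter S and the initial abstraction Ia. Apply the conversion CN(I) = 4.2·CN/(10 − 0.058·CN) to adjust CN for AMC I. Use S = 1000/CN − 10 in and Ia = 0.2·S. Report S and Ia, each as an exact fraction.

Dry (AMC I): CN(I) = 4.2·93/(10 − 0.058·93) = (1953/5)/(2303/500) = 27900/329 ≈ 84.802
Max retention: S = 1000/(27900/329) − 10 = 500/279 in (≈ 1.792 in)
Ia = 0.2S: 0.2·1.792 = 0.358 in (exactly 100/279)

S = 500/279 in ≈ 1.792 in; Ia = 100/279 in ≈ 0.358 in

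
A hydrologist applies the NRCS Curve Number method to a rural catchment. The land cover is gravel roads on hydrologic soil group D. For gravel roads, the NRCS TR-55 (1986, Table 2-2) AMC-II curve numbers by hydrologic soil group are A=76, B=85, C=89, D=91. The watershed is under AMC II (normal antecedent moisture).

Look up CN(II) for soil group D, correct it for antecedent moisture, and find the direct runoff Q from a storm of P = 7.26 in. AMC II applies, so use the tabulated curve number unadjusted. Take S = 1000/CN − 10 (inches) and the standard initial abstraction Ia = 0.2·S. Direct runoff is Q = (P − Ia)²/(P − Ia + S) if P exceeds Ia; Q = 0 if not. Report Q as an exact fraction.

NRCS table: gravel roads, soil group D → CN(II) = 91
AMC II — tabulated CN = 91 applies directly.
S = 1000/91 − 10 = 90/91 in ≈ 0.989 in
Initial abstraction Ia = S/5 = (90/91)/5 = 18/91 ≈ 0.198 in
Excess rainfall: 7.260 − 0.198 = 7.062 in; P > Ia so Q > 0
Q: (32133/4550)² ÷ (36633/4550) = 344176563/55560050 in (≈ 6.195 in)

Q = 344176563/55560050 in ≈ 6.195 in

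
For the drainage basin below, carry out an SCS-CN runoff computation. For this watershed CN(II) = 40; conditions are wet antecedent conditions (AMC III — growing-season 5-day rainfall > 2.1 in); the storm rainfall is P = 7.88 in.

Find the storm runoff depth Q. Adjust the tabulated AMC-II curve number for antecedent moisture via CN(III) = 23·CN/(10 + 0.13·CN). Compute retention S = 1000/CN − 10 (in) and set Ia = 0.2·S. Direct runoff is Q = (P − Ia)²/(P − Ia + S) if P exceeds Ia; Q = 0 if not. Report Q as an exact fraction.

Wet (AMC III): CN(III) = 23·40/(10 + 0.13·40) = 920/(76/5) = 1150/19 ≈ 60.526
S = 1000/(1150/19) − 10 = 150/23 in ≈ 6.522 in
Ia = 0.2·(150/23) = 30/23 in ≈ 1.304 in
Since P=7.880 > Ia=1.304: effective rainfall P−Ia = 3781/575 in
Q: (3781/575)² ÷ (7531/575) = 14295961/4330325 in (≈ 3.301 in)

Q = 14295961/4330325 in ≈ 3.301 in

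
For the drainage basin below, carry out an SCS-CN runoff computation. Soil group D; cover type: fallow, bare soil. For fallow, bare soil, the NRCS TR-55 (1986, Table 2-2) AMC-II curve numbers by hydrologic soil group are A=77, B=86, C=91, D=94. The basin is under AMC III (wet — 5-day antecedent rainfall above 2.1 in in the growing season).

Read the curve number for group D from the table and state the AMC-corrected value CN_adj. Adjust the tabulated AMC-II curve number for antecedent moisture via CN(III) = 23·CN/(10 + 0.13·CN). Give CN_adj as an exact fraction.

CN_adj = 108100/1111 ≈ 97.300

NRCS table: fallow, bare soil, soil group D → CN(II) = 94
CN(III) from CN(II)=94: (23·94)/(10 + 0.13·94) = 108100/1111 ≈ 97.300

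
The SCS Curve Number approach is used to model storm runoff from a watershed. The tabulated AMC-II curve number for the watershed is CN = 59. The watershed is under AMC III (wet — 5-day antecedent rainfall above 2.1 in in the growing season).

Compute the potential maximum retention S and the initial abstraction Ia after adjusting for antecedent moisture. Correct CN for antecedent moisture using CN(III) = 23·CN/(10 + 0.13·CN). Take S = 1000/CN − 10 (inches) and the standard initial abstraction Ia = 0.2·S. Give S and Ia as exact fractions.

Wet (AMC III): CN(III) = 23·59/(10 + 0.13·59) = 1357/(1767/100) = 135700/1767 ≈ 76.797
S = 1000/(135700/1767) − 10 = 4100/1357 in ≈ 3.021 in
Initial abstraction Ia = S/5 = (4100/1357)/5 = 820/1357 ≈ 0.604 in

S = 4100/1357 in ≈ 3.021 in; Ia = 820/1357 in ≈ 0.604 in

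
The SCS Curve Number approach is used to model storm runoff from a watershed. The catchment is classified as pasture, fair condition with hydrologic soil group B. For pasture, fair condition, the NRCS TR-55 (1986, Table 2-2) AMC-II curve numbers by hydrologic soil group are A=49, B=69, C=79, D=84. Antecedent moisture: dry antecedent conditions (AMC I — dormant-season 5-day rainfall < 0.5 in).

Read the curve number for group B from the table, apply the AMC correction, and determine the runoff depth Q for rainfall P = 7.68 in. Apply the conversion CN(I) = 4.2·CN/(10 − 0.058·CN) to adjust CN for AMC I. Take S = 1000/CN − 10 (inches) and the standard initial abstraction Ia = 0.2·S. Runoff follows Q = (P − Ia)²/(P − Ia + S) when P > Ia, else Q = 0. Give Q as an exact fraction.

Q = 2517731329/1331739675 in ≈ 1.891 in

NRCS table: pasture, fair condition, soil group B → CN(II) = 69
Adjust CN=69 to AMC I: 4.2·69/(10 − 0.058·69) → (1449/5) ÷ (2999/500) = 144900/2999 ≈ 48.316
S = 1000/(144900/2999) − 10 = 15500/1449 in ≈ 10.697 in
Initial abstraction Ia = S/5 = (15500/1449)/5 = 3100/1449 ≈ 2.139 in
P − Ia = 7.680 − 2.139 = 200708/36225 ≈ 5.541 in (> 0, runoff occurs)
Q = (200708/36225)²/((200708/36225) + 15500/1449) = (40283701264/1312250625)/(588208/36225) = 2517731329/1331739675 in ≈ 1.891 in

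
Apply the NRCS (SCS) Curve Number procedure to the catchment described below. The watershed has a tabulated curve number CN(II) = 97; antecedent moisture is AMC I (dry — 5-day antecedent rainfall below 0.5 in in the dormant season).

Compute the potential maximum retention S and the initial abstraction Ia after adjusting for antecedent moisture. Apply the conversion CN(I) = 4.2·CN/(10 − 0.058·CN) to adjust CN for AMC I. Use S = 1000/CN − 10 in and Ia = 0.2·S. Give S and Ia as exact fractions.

S = 500/679 in ≈ 0.736 in; Ia = 100/679 in ≈ 0.147 in

Dry (AMC I): CN(I) = 4.2·97/(10 − 0.058·97) = (2037/5)/(2187/500) = 67900/729 ≈ 93.141
Retention S: 1000/CN − 10 with CN=93.141 → S = 500/679 ≈ 0.736 in
Initial abstraction Ia = S/5 = (500/679)/5 = 100/679 ≈ 0.147 in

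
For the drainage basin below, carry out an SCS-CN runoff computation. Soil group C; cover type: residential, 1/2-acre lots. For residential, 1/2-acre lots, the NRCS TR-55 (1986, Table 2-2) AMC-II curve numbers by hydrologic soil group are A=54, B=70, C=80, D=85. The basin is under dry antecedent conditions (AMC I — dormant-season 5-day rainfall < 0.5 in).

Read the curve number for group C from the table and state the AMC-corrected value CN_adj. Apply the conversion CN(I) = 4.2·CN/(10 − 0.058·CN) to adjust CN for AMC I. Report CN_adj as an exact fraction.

NRCS table: residential, 1/2-acre lots, soil group C → CN(II) = 80
Dry (AMC I): CN(I) = 4.2·80/(10 − 0.058·80) = 336/(134/25) = 4200/67 ≈ 62.687

CN_adj = 4200/67 ≈ 62.687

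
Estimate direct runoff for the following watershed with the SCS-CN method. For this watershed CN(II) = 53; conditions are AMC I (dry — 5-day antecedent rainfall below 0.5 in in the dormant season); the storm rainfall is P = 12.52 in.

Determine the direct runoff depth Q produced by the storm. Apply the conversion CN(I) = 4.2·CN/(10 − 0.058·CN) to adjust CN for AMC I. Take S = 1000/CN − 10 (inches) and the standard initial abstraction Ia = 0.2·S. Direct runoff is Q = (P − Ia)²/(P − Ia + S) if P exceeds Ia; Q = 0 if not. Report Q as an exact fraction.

Q = 53300495161/22771117425 in ≈ 2.341 in

Adjust CN=53 to AMC I: 4.2·53/(10 − 0.058·53) → (1113/5) ÷ (3463/500) = 111300/3463 ≈ 32.140
S = 1000/(111300/3463) − 10 = 23500/1113 in ≈ 21.114 in
Ia = 0.2·(23500/1113) = 4700/1113 in ≈ 4.223 in
Excess rainfall: 12.520 − 4.223 = 8.297 in; P > Ia so Q > 0
Q = (230869/27825)²/((230869/27825) + 23500/1113) = (53300495161/774230625)/(818369/27825) = 53300495161/22771117425 in ≈ 2.341 in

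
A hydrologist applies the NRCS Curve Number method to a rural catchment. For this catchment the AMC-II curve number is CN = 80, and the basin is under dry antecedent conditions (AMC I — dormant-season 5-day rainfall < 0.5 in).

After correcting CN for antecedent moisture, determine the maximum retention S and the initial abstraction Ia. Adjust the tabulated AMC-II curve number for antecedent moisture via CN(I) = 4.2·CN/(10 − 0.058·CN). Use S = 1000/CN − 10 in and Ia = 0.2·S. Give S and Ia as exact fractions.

Adjust CN=80 to AMC I: 4.2·80/(10 − 0.058·80) → 336 ÷ (134/25) = 4200/67 ≈ 62.687
Max retention: S = 1000/(4200/67) − 10 = 125/21 in (≈ 5.952 in)
Ia = 0.2S: 0.2·5.952 = 1.190 in (exactly 25/21)

S = 125/21 in ≈ 5.952 in; Ia = 25/21 in ≈ 1.190 in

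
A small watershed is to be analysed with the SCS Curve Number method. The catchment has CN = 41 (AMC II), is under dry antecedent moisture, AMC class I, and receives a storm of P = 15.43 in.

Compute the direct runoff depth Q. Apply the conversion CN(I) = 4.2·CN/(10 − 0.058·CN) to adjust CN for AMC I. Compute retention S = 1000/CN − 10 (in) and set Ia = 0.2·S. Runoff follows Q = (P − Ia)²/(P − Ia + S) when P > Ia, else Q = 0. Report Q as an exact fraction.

Q = 545416221529/317581830300 in ≈ 1.717 in

CN(I) from CN(II)=41: (4.2·41)/(10 − 0.058·41) = 86100/3811 ≈ 22.592
Max retention: S = 1000/(86100/3811) − 10 = 29500/861 in (≈ 34.262 in)
Ia = 0.2S: 0.2·34.262 = 6.852 in (exactly 5900/861)
Excess rainfall: 15.430 − 6.852 = 8.578 in; P > Ia so Q > 0
Q = (738523/86100)²/((738523/86100) + 29500/861) = (545416221529/7413210000)/(3688523/86100) = 545416221529/317581830300 in ≈ 1.717 in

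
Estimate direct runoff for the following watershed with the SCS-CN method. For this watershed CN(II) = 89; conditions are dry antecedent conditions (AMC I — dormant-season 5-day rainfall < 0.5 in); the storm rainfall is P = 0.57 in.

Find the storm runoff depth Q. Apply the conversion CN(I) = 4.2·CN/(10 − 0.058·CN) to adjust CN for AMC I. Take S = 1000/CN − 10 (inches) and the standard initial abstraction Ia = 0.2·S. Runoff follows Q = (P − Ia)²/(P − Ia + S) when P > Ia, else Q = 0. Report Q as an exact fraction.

Adjust CN=89 to AMC I: 4.2·89/(10 − 0.058·89) → (1869/5) ÷ (2419/500) = 186900/2419 ≈ 77.263
Retention S: 1000/CN − 10 with CN=77.263 → S = 5500/1869 ≈ 2.943 in
Ia = 0.2·(5500/1869) = 1100/1869 in ≈ 0.589 in
P = 0.570 ≤ Ia = 0.589 in: entire storm abstracted, Q = 0.

Q = 0 in ≈ 0.000 in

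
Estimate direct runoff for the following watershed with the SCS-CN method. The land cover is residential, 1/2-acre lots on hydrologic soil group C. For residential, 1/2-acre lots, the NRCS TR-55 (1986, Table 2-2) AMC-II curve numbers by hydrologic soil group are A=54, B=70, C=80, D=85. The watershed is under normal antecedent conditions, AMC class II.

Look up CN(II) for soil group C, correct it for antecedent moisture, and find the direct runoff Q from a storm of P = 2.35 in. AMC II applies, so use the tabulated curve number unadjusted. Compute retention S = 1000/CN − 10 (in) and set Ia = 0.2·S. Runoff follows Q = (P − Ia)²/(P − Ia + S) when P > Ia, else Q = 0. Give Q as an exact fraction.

NRCS table: residential, 1/2-acre lots, soil group C → CN(II) = 80
AMC II — tabulated CN = 80 applies directly.
S = 1000/80 − 10 = 5/2 in ≈ 2.500 in
Initial abstraction Ia = S/5 = (5/2)/5 = 1/2 ≈ 0.500 in
P − Ia = 2.350 − 0.500 = 37/20 ≈ 1.850 in (> 0, runoff occurs)
Q: (37/20)² ÷ (87/20) = 1369/1740 in (≈ 0.787 in)

Q = 1369/1740 in ≈ 0.787 in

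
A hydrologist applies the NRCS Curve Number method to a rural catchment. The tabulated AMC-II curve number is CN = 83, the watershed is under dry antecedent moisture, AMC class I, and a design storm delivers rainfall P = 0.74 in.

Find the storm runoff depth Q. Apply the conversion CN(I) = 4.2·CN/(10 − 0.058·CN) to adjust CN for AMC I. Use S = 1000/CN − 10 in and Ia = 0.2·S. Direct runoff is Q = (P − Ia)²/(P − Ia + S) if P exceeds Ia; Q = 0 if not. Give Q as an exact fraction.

Dry (AMC I): CN(I) = 4.2·83/(10 − 0.058·83) = (1743/5)/(2593/500) = 174300/2593 ≈ 67.219
Max retention: S = 1000/(174300/2593) − 10 = 8500/1743 in (≈ 4.877 in)
Initial abstraction Ia = S/5 = (8500/1743)/5 = 1700/1743 ≈ 0.975 in
P = 0.740 ≤ Ia = 0.975 in: entire storm abstracted, Q = 0.

Q = 0 in ≈ 0.000 in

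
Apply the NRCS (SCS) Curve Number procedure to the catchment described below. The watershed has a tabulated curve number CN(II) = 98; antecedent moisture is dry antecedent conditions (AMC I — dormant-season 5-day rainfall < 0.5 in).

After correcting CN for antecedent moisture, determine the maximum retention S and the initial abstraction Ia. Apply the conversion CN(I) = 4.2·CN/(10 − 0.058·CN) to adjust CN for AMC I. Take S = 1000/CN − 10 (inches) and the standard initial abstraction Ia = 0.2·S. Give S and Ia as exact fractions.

Adjust CN=98 to AMC I: 4.2·98/(10 − 0.058·98) → (2058/5) ÷ (1079/250) = 102900/1079 ≈ 95.366
Max retention: S = 1000/(102900/1079) − 10 = 500/1029 in (≈ 0.486 in)
Ia = 0.2·(500/1029) = 100/1029 in ≈ 0.097 in

S = 500/1029 in ≈ 0.486 in; Ia = 100/1029 in ≈ 0.097 in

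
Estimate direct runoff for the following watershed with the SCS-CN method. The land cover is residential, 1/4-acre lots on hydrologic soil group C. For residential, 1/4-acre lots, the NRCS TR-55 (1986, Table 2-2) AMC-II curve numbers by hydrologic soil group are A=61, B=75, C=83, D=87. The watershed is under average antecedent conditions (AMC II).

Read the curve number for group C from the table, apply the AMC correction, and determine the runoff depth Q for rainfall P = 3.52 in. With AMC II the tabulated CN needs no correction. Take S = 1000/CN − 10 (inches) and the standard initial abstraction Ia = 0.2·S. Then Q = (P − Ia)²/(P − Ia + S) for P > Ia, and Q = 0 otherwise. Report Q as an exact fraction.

Q = 10413529/5552700 in ≈ 1.875 in

NRCS table: residential, 1/4-acre lots, soil group C → CN(II) = 83
AMC II — tabulated CN = 83 applies directly.
Retention S: 1000/CN − 10 with CN=83.000 → S = 170/83 ≈ 2.048 in
Ia = 0.2·(170/83) = 34/83 in ≈ 0.410 in
Excess rainfall: 3.520 − 0.410 = 3.110 in; P > Ia so Q > 0
Q: (6454/2075)² ÷ (10704/2075) = 10413529/5552700 in (≈ 1.875 in)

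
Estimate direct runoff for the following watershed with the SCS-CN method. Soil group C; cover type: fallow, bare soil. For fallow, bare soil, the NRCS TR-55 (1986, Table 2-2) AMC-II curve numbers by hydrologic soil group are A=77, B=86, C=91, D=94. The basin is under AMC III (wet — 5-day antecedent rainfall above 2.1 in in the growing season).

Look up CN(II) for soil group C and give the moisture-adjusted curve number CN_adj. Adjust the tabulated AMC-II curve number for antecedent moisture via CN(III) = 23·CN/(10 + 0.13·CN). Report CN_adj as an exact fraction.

NRCS table: fallow, bare soil, soil group C → CN(II) = 91
CN(III) from CN(II)=91: (23·91)/(10 + 0.13·91) = 209300/2183 ≈ 95.877

CN_adj = 209300/2183 ≈ 95.877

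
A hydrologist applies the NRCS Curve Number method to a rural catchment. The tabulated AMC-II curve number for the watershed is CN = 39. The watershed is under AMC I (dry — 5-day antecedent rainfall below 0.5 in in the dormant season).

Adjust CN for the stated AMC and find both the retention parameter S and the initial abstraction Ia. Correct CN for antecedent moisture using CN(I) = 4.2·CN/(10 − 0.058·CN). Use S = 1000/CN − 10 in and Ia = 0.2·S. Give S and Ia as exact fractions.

Adjust CN=39 to AMC I: 4.2·39/(10 − 0.058·39) → (819/5) ÷ (3869/500) = 81900/3869 ≈ 21.168
S = 1000/(81900/3869) − 10 = 30500/819 in ≈ 37.241 in
Ia = 0.2S: 0.2·37.241 = 7.448 in (exactly 6100/819)

S = 30500/819 in ≈ 37.241 in; Ia = 6100/819 in ≈ 7.448 in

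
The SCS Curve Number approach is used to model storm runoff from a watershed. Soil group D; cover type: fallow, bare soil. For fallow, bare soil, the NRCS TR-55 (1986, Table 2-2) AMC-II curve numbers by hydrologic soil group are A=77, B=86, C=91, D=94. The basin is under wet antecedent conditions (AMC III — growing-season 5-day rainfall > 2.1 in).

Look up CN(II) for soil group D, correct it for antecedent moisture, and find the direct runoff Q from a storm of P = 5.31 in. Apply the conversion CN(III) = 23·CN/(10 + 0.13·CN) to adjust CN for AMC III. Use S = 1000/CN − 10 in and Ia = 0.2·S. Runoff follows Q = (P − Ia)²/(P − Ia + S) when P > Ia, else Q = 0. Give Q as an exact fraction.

Q = 107545498707/21548329700 in ≈ 4.991 in

NRCS table: fallow, bare soil, soil group D → CN(II) = 94
CN(III) from CN(II)=94: (23·94)/(10 + 0.13·94) = 108100/1111 ≈ 97.300
S = 1000/(108100/1111) − 10 = 300/1081 in ≈ 0.278 in
Ia = 0.2·(300/1081) = 60/1081 in ≈ 0.056 in
Excess rainfall: 5.310 − 0.056 = 5.254 in; P > Ia so Q > 0
Q = (568011/108100)²/((568011/108100) + 300/1081) = (322636496121/11685610000)/(598011/108100) = 107545498707/21548329700 in ≈ 4.991 in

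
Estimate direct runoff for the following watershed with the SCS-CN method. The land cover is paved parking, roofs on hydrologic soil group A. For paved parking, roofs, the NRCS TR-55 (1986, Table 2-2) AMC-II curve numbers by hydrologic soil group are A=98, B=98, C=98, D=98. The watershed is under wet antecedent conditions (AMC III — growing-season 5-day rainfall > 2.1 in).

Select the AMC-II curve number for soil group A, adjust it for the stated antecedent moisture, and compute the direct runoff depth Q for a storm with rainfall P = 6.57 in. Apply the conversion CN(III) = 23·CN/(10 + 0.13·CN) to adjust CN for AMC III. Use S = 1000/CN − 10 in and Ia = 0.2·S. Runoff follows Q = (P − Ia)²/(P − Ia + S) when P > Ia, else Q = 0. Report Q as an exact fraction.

NRCS table: paved parking, roofs, soil group A → CN(II) = 98
CN(III) from CN(II)=98: (23·98)/(10 + 0.13·98) = 112700/1137 ≈ 99.120
Max retention: S = 1000/(112700/1137) − 10 = 100/1127 in (≈ 0.089 in)
Ia = 0.2S: 0.2·0.089 = 0.018 in (exactly 20/1127)
Excess rainfall: 6.570 − 0.018 = 6.552 in; P > Ia so Q > 0
Q = (738439/112700)²/((738439/112700) + 100/1127) = (545292156721/12701290000)/(748439/112700) = 545292156721/84349075300 in ≈ 6.465 in

Q = 545292156721/84349075300 in ≈ 6.465 in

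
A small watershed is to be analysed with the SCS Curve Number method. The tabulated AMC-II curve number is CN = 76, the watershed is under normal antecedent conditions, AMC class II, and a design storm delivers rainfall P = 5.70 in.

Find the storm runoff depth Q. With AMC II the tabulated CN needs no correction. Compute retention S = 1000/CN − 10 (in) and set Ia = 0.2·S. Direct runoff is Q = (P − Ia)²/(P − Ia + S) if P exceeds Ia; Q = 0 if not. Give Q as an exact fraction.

Q = 309123/98990 in ≈ 3.123 in

AMC II — tabulated CN = 76 applies directly.
S = 1000/76 − 10 = 60/19 in ≈ 3.158 in
Ia = 0.2S: 0.2·3.158 = 0.632 in (exactly 12/19)
P − Ia = 5.700 − 0.632 = 963/190 ≈ 5.068 in (> 0, runoff occurs)
Q = (963/190)²/((963/190) + 60/19) = (927369/36100)/(1563/190) = 309123/98990 in ≈ 3.123 in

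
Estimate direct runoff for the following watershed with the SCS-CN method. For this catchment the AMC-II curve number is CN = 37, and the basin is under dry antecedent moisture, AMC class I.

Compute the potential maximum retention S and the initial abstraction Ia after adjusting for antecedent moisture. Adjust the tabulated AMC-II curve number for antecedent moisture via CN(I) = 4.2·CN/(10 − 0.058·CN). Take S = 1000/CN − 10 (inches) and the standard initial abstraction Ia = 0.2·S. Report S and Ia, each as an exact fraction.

Dry (AMC I): CN(I) = 4.2·37/(10 − 0.058·37) = (777/5)/(3927/500) = 3700/187 ≈ 19.786
Retention S: 1000/CN − 10 with CN=19.786 → S = 1500/37 ≈ 40.541 in
Ia = 0.2·(1500/37) = 300/37 in ≈ 8.108 in

S = 1500/37 in ≈ 40.541 in; Ia = 300/37 in ≈ 8.108 in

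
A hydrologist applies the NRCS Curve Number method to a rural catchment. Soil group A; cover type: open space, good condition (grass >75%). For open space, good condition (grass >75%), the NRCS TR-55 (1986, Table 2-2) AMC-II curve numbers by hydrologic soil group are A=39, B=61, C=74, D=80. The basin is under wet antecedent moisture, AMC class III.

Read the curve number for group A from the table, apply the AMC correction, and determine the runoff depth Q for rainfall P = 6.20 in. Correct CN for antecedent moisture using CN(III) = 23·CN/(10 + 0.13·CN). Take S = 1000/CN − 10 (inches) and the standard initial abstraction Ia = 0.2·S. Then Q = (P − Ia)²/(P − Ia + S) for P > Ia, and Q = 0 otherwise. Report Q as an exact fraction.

Q = 471193849/234148395 in ≈ 2.012 in

NRCS table: open space, good condition (grass >75%), soil group A → CN(II) = 39
Wet (AMC III): CN(III) = 23·39/(10 + 0.13·39) = 897/(1507/100) = 89700/1507 ≈ 59.522
Max retention: S = 1000/(89700/1507) − 10 = 6100/897 in (≈ 6.800 in)
Ia = 0.2·(6100/897) = 1220/897 in ≈ 1.360 in
Since P=6.200 > Ia=1.360: effective rainfall P−Ia = 21707/4485 in
Q = (21707/4485)²/((21707/4485) + 6100/897) = (471193849/20115225)/(52207/4485) = 471193849/234148395 in ≈ 2.012 in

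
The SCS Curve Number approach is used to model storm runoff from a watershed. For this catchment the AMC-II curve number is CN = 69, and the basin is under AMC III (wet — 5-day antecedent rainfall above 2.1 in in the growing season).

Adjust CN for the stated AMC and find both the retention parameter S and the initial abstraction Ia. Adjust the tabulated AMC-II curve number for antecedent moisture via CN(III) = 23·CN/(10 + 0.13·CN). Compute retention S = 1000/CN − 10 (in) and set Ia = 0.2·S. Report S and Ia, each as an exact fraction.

S = 3100/1587 in ≈ 1.953 in; Ia = 620/1587 in ≈ 0.391 in

Adjust CN=69 to AMC III: 23·69/(10 + 0.13·69) → 1587 ÷ (1897/100) = 158700/1897 ≈ 83.658
S = 1000/(158700/1897) − 10 = 3100/1587 in ≈ 1.953 in
Initial abstraction Ia = S/5 = (3100/1587)/5 = 620/1587 ≈ 0.391 in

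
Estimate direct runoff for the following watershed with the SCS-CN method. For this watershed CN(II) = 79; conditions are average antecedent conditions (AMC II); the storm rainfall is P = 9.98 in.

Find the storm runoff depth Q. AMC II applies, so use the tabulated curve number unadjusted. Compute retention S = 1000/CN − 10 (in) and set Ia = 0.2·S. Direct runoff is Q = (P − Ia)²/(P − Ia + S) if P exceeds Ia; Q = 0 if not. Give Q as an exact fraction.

AMC II — tabulated CN = 79 applies directly.
S = 1000/79 − 10 = 210/79 in ≈ 2.658 in
Initial abstraction Ia = S/5 = (210/79)/5 = 42/79 ≈ 0.532 in
P − Ia = 9.980 − 0.532 = 37321/3950 ≈ 9.448 in (> 0, runoff occurs)
Runoff Q = (P−Ia)²/(P−Ia+S) = (9.448)²/(9.448+2.658) = 1392857041/188892950 ≈ 7.374 in

Q = 1392857041/188892950 in ≈ 7.374 in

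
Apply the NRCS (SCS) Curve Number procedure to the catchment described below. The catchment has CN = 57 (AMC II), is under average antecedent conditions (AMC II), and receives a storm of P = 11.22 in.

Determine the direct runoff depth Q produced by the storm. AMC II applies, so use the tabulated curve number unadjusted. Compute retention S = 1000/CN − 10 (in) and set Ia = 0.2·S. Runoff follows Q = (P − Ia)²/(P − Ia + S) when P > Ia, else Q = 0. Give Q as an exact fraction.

Q = 766016329/140154450 in ≈ 5.466 in

CN(II) = 57; AMC II needs no correction.
Retention S: 1000/CN − 10 with CN=57.000 → S = 430/57 ≈ 7.544 in
Ia = 0.2·(430/57) = 86/57 in ≈ 1.509 in
Since P=11.220 > Ia=1.509: effective rainfall P−Ia = 27677/2850 in
Runoff Q = (P−Ia)²/(P−Ia+S) = (9.711)²/(9.711+7.544) = 766016329/140154450 ≈ 5.466 in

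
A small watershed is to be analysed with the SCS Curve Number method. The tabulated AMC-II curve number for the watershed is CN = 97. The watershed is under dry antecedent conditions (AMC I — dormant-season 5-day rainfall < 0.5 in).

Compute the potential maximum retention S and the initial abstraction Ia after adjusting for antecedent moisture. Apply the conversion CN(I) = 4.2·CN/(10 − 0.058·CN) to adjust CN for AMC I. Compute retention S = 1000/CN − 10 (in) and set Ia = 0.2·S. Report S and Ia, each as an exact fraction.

S = 500/679 in ≈ 0.736 in; Ia = 100/679 in ≈ 0.147 in

CN(I) from CN(II)=97: (4.2·97)/(10 − 0.058·97) = 67900/729 ≈ 93.141
Retention S: 1000/CN − 10 with CN=93.141 → S = 500/679 ≈ 0.736 in
Ia = 0.2S: 0.2·0.736 = 0.147 in (exactly 100/679)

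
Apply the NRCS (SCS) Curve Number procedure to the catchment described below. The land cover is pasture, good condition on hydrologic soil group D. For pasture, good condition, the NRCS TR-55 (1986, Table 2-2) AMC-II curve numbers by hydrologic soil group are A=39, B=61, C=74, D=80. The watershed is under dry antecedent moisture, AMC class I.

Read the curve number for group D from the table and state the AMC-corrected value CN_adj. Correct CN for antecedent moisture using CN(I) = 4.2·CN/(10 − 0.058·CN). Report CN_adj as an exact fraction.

CN_adj = 4200/67 ≈ 62.687

NRCS table: pasture, good condition, soil group D → CN(II) = 80
Dry (AMC I): CN(I) = 4.2·80/(10 − 0.058·80) = 336/(134/25) = 4200/67 ≈ 62.687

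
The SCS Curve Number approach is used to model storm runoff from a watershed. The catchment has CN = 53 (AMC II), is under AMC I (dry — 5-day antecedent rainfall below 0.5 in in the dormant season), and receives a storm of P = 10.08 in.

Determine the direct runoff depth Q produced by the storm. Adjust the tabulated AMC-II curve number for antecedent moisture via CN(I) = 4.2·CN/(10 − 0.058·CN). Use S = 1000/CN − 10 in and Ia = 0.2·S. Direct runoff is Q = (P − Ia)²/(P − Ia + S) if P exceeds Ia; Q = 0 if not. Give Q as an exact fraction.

Dry (AMC I): CN(I) = 4.2·53/(10 − 0.058·53) = (1113/5)/(3463/500) = 111300/3463 ≈ 32.140
Max retention: S = 1000/(111300/3463) − 10 = 23500/1113 in (≈ 21.114 in)
Initial abstraction Ia = S/5 = (23500/1113)/5 = 4700/1113 ≈ 4.223 in
Since P=10.080 > Ia=4.223: effective rainfall P−Ia = 162976/27825 in
Q = (162976/27825)²/((162976/27825) + 23500/1113) = (26561176576/774230625)/(750476/27825) = 6640294144/5220498675 in ≈ 1.272 in

Q = 6640294144/5220498675 in ≈ 1.272 in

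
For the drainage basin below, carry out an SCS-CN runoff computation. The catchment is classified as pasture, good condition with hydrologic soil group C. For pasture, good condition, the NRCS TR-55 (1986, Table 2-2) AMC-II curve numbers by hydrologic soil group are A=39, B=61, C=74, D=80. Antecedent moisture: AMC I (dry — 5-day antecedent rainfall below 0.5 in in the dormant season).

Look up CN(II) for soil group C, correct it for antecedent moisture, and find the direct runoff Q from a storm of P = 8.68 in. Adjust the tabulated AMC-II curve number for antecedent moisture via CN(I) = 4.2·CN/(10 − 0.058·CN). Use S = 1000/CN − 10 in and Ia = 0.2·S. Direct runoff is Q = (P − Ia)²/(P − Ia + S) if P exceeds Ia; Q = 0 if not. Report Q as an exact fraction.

NRCS table: pasture, good condition, soil group C → CN(II) = 74
CN(I) from CN(II)=74: (4.2·74)/(10 − 0.058·74) = 77700/1427 ≈ 54.450
Retention S: 1000/CN − 10 with CN=54.450 → S = 6500/777 ≈ 8.366 in
Ia = 0.2·(6500/777) = 1300/777 in ≈ 1.673 in
P − Ia = 8.680 − 1.673 = 136109/19425 ≈ 7.007 in (> 0, runoff occurs)
Q: (136109/19425)² ÷ (298609/19425) = 18525659881/5800479825 in (≈ 3.194 in)

Q = 18525659881/5800479825 in ≈ 3.194 in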